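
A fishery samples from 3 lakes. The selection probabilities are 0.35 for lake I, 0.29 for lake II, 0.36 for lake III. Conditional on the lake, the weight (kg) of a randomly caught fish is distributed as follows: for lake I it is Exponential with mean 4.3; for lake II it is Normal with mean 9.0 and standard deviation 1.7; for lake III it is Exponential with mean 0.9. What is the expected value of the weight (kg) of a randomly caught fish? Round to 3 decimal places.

4.439

Component means — I: 4.3; II: 9; III: 0.9.
E[X] = 0.35·4.3 + 0.29·9 + 0.36·0.9 = 4.439.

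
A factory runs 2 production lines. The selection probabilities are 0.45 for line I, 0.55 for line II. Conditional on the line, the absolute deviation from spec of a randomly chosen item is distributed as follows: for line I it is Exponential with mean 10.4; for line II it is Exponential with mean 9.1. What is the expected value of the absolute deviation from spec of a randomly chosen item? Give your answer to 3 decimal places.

9.685

Component means — I: 10.4; II: 9.1.
E[X] = 0.45·10.4 + 0.55·9.1 = 9.685.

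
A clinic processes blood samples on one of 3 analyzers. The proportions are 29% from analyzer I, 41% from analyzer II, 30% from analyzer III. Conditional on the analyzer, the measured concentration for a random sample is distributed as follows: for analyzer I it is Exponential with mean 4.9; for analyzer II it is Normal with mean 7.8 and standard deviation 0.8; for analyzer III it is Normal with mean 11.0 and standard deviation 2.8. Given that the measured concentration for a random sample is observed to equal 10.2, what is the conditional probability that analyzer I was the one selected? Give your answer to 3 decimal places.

0.146

Likelihoods f(10.2 | ·): I: 0.0254544; II: 0.00553981; III: 0.136781.
Posterior ∝ prior × likelihood. Numerator for I: 0.29·0.0254544 = 0.00738177.
Normalizing constant: 0.29·0.0254544 + 0.41·0.00553981 + 0.3·0.136781 = 0.0506874.
P(I | observation) = 0.00738177 / 0.0506874 = 0.145633.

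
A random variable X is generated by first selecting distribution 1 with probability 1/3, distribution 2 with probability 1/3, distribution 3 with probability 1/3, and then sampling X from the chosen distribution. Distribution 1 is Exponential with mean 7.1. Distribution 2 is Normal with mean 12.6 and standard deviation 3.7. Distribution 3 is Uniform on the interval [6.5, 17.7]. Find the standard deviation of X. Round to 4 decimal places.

5.5694

Per component, 1: μ=7.1, E[X²]=100.82; 2: μ=12.6, E[X²]=172.45; 3: μ=12.1, E[X²]=156.863.
E[X] = 0.333333·7.1 + 0.333333·12.6 + 0.333333·12.1 = 10.6.
E[X²] = 0.333333·100.82 + 0.333333·172.45 + 0.333333·156.863 = 143.378.
Var(X) = E[X²] − (E[X])² = 143.378 − 112.36 = 31.0178.
SD(X) = √31.0178 = 5.56936.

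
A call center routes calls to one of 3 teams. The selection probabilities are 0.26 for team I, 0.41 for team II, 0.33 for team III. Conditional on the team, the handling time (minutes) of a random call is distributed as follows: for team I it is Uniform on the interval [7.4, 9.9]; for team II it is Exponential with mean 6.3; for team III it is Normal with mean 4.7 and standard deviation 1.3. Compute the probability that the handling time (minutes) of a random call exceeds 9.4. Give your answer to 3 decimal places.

Conditional on each team, P(X > 9.4): I: 0.2; II: 0.224908; III: 0.000149951.
By total probability, P(X > 9.4) = 0.26·0.2 + 0.41·0.224908 + 0.33·0.000149951 = 0.144262.

0.144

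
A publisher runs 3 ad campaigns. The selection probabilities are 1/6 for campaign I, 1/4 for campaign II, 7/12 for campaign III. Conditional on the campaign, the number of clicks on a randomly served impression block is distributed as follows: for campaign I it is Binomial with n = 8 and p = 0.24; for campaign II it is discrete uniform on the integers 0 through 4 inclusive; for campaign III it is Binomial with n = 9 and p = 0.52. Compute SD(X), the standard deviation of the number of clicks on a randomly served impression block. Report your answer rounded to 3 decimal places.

1.960

Per component, I: μ=1.92, E[X²]=5.1456; II: μ=2, E[X²]=6; III: μ=4.68, E[X²]=24.1488.
E[X] = 0.166667·1.92 + 0.25·2 + 0.583333·4.68 = 3.55.
E[X²] = 0.166667·5.1456 + 0.25·6 + 0.583333·24.1488 = 16.4444.
Var(X) = E[X²] − (E[X])² = 16.4444 − 12.6025 = 3.8419.
SD(X) = √3.8419 = 1.96008.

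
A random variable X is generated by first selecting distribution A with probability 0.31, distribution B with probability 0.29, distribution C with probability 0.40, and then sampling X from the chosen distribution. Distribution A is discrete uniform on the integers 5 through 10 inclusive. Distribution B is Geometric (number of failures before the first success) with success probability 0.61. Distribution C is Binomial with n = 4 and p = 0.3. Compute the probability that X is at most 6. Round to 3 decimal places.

Conditional on each component, P(X ≤ 6): A: 0.333333; B: 0.998628; C: 1.
By total probability, P(X ≤ 6) = 0.31·0.333333 + 0.29·0.998628 + 0.4·1 = 0.792935.

0.793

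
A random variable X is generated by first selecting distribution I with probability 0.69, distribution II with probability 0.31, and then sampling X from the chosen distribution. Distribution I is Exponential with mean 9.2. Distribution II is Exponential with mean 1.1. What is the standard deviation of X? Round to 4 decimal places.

Per component, I: μ=9.2, E[X²]=169.28; II: μ=1.1, E[X²]=2.42.
E[X] = 0.69·9.2 + 0.31·1.1 = 6.689.
E[X²] = 0.69·169.28 + 0.31·2.42 = 117.553.
Var(X) = E[X²] − (E[X])² = 117.553 − 44.7427 = 72.8107.
SD(X) = √72.8107 = 8.53292.

8.5329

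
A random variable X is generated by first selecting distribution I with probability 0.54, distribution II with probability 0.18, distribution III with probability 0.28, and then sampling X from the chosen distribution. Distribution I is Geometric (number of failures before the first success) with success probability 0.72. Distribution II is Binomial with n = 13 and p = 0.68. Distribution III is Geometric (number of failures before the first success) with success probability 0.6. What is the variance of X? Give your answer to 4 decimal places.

11.4327

Per component, I: μ=0.388889, E[X²]=0.691358; II: μ=8.84, E[X²]=80.9744; III: μ=0.666667, E[X²]=1.55556.
E[X] = 0.54·0.388889 + 0.18·8.84 + 0.28·0.666667 = 1.98787.
E[X²] = 0.54·0.691358 + 0.18·80.9744 + 0.28·1.55556 = 15.3843.
Var(X) = E[X²] − (E[X])² = 15.3843 − 3.95161 = 11.4327.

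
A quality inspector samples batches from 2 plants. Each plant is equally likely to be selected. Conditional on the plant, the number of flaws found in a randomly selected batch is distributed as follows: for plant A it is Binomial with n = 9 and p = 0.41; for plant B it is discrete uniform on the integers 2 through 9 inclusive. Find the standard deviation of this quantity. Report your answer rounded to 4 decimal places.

2.1290

Per component, A: μ=3.69, E[X²]=15.7932; B: μ=5.5, E[X²]=35.5.
E[X] = 0.5·3.69 + 0.5·5.5 = 4.595.
E[X²] = 0.5·15.7932 + 0.5·35.5 = 25.6466.
Var(X) = E[X²] − (E[X])² = 25.6466 − 21.114 = 4.53258.
SD(X) = √4.53258 = 2.12898.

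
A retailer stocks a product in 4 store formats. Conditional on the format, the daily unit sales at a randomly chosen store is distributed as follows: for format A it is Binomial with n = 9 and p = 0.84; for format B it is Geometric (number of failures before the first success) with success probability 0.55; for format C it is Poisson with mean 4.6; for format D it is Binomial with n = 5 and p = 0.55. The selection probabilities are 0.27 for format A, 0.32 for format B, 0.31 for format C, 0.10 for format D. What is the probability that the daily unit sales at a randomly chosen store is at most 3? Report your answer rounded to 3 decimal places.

0.482

Conditional on each format, P(X ≤ 3): A: 0.000906792; B: 0.958994; C: 0.325706; D: 0.743782.
By total probability, P(X ≤ 3) = 0.27·0.000906792 + 0.32·0.958994 + 0.31·0.325706 + 0.1·0.743782 = 0.48247.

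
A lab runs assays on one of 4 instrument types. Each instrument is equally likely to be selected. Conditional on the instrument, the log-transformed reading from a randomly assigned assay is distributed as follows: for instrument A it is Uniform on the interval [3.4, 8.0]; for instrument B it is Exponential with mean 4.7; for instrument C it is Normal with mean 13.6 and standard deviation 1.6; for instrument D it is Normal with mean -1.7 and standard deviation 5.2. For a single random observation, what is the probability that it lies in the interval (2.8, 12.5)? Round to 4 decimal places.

0.4793

Conditional on each instrument, P(2.8 < X < 12.5): A: 1; B: 0.481174; C: 0.245884; D: 0.190255.
By total probability, P(2.8 < X < 12.5) = 0.25·1 + 0.25·0.481174 + 0.25·0.245884 + 0.25·0.190255 = 0.479328.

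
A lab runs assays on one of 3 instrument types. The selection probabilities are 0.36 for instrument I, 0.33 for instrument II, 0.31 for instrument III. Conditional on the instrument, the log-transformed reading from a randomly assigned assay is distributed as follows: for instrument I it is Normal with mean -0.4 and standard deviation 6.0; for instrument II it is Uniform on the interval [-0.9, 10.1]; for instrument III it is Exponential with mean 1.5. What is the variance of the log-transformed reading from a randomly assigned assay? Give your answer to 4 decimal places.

21.3410

Per component, I: μ=-0.4, E[X²]=36.16; II: μ=4.6, E[X²]=31.2433; III: μ=1.5, E[X²]=4.5.
E[X] = 0.36·-0.4 + 0.33·4.6 + 0.31·1.5 = 1.839.
E[X²] = 0.36·36.16 + 0.33·31.2433 + 0.31·4.5 = 24.7229.
Var(X) = E[X²] − (E[X])² = 24.7229 − 3.38192 = 21.341.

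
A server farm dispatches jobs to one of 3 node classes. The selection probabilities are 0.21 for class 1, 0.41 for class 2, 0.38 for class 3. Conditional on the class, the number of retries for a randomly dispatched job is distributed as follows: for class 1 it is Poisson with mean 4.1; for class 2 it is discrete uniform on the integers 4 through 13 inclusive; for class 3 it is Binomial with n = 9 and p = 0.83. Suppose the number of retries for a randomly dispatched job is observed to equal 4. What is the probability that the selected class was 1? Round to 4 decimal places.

Likelihoods P(X=4 | ·): 1: 0.195127; 2: 0.1; 3: 0.00849039.
Posterior ∝ prior × likelihood. Numerator for 1: 0.21·0.195127 = 0.0409766.
Normalizing constant: 0.21·0.195127 + 0.41·0.1 + 0.38·0.00849039 = 0.085203.
P(1 | observation) = 0.0409766 / 0.085203 = 0.480929.

0.4809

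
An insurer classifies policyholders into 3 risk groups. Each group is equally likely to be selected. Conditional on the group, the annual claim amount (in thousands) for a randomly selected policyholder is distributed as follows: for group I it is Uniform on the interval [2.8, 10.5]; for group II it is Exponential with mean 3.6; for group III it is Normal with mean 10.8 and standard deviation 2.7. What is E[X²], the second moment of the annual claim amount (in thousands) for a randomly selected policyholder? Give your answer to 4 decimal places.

66.3378

For each component E[X²] = Var + (mean)², giving I: 49.1633; II: 25.92; III: 123.93.
Overall E[X²] = 0.333333·49.1633 + 0.333333·25.92 + 0.333333·123.93 = 66.3378.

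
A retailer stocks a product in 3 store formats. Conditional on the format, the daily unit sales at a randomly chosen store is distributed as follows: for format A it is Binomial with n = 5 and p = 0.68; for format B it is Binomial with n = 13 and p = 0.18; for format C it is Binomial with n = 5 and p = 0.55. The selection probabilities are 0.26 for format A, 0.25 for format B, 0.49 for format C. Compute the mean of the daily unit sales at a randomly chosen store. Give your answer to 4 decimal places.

Component means — A: 3.4; B: 2.34; C: 2.75.
E[X] = 0.26·3.4 + 0.25·2.34 + 0.49·2.75 = 2.8165.

2.8165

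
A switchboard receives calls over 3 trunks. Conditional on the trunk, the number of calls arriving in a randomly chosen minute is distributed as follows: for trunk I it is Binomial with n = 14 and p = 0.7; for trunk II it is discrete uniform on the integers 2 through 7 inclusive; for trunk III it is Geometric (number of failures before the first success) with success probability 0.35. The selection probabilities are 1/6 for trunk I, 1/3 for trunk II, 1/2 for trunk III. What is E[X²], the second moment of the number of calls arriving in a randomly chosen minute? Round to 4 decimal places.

28.5964

For each component E[X²] = Var + (mean)², giving I: 98.98; II: 23.1667; III: 8.7551.
Overall E[X²] = 0.166667·98.98 + 0.333333·23.1667 + 0.5·8.7551 = 28.5964.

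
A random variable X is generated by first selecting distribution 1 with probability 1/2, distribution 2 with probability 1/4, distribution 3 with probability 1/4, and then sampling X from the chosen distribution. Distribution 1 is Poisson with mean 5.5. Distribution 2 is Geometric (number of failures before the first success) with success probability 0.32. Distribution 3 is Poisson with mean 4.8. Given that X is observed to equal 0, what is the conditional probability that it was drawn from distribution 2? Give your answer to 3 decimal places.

0.951

Likelihoods P(X=0 | ·): 1: 0.00408677; 2: 0.32; 3: 0.00822975.
Posterior ∝ prior × likelihood. Numerator for 2: 0.25·0.32 = 0.08.
Normalizing constant: 0.5·0.00408677 + 0.25·0.32 + 0.25·0.00822975 = 0.0841008.
P(2 | observation) = 0.08 / 0.0841008 = 0.951239.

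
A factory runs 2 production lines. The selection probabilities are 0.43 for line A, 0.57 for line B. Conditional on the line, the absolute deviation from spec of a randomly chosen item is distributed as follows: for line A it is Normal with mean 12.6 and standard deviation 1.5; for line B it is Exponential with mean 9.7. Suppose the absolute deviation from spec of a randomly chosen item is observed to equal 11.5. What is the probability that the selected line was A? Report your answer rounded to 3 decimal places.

Likelihoods f(11.5 | ·): A: 0.203255; B: 0.0315024.
Posterior ∝ prior × likelihood. Numerator for A: 0.43·0.203255 = 0.0873998.
Normalizing constant: 0.43·0.203255 + 0.57·0.0315024 = 0.105356.
P(A | observation) = 0.0873998 / 0.105356 = 0.829565.

0.830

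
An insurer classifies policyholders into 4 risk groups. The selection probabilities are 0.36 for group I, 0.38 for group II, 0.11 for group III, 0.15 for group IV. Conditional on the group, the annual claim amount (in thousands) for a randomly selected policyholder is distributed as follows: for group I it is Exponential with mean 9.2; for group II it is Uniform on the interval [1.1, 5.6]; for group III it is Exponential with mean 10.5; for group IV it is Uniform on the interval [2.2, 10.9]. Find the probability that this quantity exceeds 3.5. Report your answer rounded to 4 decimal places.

0.6298

Conditional on each group, P(X > 3.5): I: 0.683564; II: 0.466667; III: 0.716531; IV: 0.850575.
By total probability, P(X > 3.5) = 0.36·0.683564 + 0.38·0.466667 + 0.11·0.716531 + 0.15·0.850575 = 0.629821.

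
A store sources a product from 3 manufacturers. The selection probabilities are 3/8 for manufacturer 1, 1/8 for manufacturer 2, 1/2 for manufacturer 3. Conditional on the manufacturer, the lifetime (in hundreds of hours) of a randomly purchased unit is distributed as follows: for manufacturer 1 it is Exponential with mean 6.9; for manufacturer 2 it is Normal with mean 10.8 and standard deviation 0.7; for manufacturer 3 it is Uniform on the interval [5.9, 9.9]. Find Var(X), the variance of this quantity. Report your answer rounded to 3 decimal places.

Per component, 1: μ=6.9, E[X²]=95.22; 2: μ=10.8, E[X²]=117.13; 3: μ=7.9, E[X²]=63.7433.
E[X] = 0.375·6.9 + 0.125·10.8 + 0.5·7.9 = 7.8875.
E[X²] = 0.375·95.22 + 0.125·117.13 + 0.5·63.7433 = 82.2204.
Var(X) = E[X²] − (E[X])² = 82.2204 − 62.2127 = 20.0078.

20.008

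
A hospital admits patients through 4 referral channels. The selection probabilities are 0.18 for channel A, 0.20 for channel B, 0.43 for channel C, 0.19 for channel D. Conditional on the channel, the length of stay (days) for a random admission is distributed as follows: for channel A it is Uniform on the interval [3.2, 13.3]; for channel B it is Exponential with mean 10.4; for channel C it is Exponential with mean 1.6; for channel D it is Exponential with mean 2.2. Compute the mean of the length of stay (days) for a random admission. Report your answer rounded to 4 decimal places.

4.6710

Component means — A: 8.25; B: 10.4; C: 1.6; D: 2.2.
E[X] = 0.18·8.25 + 0.2·10.4 + 0.43·1.6 + 0.19·2.2 = 4.671.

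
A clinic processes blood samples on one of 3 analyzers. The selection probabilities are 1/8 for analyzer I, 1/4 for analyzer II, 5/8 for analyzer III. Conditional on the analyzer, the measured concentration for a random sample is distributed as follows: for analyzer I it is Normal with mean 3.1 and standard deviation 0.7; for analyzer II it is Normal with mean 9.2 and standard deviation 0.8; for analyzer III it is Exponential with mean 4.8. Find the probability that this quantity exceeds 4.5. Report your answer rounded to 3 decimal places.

0.498

Conditional on each analyzer, P(X > 4.5): I: 0.0227501; II: 1; III: 0.391606.
By total probability, P(X > 4.5) = 0.125·0.0227501 + 0.25·1 + 0.625·0.391606 = 0.497597.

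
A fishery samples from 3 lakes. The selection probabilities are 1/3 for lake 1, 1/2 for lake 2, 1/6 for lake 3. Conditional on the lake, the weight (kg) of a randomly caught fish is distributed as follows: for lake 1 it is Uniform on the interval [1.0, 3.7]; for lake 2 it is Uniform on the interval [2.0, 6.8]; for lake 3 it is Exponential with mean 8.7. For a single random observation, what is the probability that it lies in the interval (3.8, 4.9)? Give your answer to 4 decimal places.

0.1274

Conditional on each lake, P(3.8 < X < 4.9): 1: 0; 2: 0.229167; 3: 0.0767389.
By total probability, P(3.8 < X < 4.9) = 0.333333·0 + 0.5·0.229167 + 0.166667·0.0767389 = 0.127373.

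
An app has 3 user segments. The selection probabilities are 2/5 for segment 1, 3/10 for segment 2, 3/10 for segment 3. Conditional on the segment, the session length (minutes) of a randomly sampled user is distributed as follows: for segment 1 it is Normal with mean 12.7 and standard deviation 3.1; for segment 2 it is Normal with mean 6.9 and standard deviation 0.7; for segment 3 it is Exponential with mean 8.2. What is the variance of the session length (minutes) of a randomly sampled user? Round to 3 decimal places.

30.782

Per component, 1: μ=12.7, E[X²]=170.9; 2: μ=6.9, E[X²]=48.1; 3: μ=8.2, E[X²]=134.48.
E[X] = 0.4·12.7 + 0.3·6.9 + 0.3·8.2 = 9.61.
E[X²] = 0.4·170.9 + 0.3·48.1 + 0.3·134.48 = 123.134.
Var(X) = E[X²] − (E[X])² = 123.134 − 92.3521 = 30.7819.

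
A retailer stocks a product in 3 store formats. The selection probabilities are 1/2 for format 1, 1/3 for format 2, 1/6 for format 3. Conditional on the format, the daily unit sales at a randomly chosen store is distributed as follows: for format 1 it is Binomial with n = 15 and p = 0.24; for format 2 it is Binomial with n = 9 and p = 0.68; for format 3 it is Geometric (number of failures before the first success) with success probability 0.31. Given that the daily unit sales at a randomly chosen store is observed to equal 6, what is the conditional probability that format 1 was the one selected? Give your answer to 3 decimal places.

0.296

Likelihoods P(X=6 | ·): 1: 0.0809084; 2: 0.272134; 3: 0.0334546.
Posterior ∝ prior × likelihood. Numerator for 1: 0.5·0.0809084 = 0.0404542.
Normalizing constant: 0.5·0.0809084 + 0.333333·0.272134 + 0.166667·0.0334546 = 0.136741.
P(1 | observation) = 0.0404542 / 0.136741 = 0.295845.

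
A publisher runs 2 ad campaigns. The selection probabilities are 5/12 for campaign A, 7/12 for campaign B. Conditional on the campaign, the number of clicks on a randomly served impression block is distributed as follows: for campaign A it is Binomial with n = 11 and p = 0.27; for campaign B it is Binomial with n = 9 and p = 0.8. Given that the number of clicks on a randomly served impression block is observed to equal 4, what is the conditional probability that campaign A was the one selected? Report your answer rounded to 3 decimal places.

Likelihoods P(X=4 | ·): A: 0.193744; B: 0.0165151.
Posterior ∝ prior × likelihood. Numerator for A: 0.416667·0.193744 = 0.0807268.
Normalizing constant: 0.416667·0.193744 + 0.583333·0.0165151 = 0.0903606.
P(A | observation) = 0.0807268 / 0.0903606 = 0.893385.

0.893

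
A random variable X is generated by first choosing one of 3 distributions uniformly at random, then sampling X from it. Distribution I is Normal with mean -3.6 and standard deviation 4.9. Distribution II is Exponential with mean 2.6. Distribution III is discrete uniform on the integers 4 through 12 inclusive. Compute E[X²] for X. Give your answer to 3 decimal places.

40.386

For each component E[X²] = Var + (mean)², giving I: 36.97; II: 13.52; III: 70.6667.
Overall E[X²] = 0.333333·36.97 + 0.333333·13.52 + 0.333333·70.6667 = 40.3856.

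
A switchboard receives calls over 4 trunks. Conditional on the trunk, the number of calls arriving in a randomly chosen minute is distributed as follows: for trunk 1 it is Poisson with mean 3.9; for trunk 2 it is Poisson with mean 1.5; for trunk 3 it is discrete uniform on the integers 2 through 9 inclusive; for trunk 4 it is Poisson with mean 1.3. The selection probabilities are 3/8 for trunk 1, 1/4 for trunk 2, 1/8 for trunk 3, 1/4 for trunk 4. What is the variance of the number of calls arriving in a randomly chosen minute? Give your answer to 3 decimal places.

5.166

Per component, 1: μ=3.9, E[X²]=19.11; 2: μ=1.5, E[X²]=3.75; 3: μ=5.5, E[X²]=35.5; 4: μ=1.3, E[X²]=2.99.
E[X] = 0.375·3.9 + 0.25·1.5 + 0.125·5.5 + 0.25·1.3 = 2.85.
E[X²] = 0.375·19.11 + 0.25·3.75 + 0.125·35.5 + 0.25·2.99 = 13.2888.
Var(X) = E[X²] − (E[X])² = 13.2888 − 8.1225 = 5.16625.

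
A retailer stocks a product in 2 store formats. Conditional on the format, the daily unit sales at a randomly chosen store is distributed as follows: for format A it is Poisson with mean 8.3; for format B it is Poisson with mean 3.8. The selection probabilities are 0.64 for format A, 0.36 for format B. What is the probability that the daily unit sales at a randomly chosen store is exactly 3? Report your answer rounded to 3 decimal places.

0.089

Conditional on each format, P(X = 3): A: 0.0236831; B: 0.204588.
By total probability, P(X = 3) = 0.64·0.0236831 + 0.36·0.204588 = 0.0888089.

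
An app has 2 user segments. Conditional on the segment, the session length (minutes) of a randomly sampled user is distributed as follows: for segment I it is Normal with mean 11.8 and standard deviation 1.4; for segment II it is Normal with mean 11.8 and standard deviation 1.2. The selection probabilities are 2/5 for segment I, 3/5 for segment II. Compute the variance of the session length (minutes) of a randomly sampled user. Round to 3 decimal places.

Per component, I: μ=11.8, E[X²]=141.2; II: μ=11.8, E[X²]=140.68.
E[X] = 0.4·11.8 + 0.6·11.8 = 11.8.
E[X²] = 0.4·141.2 + 0.6·140.68 = 140.888.
Var(X) = E[X²] − (E[X])² = 140.888 − 139.24 = 1.648.

1.648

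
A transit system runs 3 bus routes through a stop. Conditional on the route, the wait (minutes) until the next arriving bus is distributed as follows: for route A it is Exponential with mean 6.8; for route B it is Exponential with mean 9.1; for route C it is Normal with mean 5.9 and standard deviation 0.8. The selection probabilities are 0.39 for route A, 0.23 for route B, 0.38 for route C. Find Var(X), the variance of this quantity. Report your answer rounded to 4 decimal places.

38.8126

Per component, A: μ=6.8, E[X²]=92.48; B: μ=9.1, E[X²]=165.62; C: μ=5.9, E[X²]=35.45.
E[X] = 0.39·6.8 + 0.23·9.1 + 0.38·5.9 = 6.987.
E[X²] = 0.39·92.48 + 0.23·165.62 + 0.38·35.45 = 87.6308.
Var(X) = E[X²] − (E[X])² = 87.6308 − 48.8182 = 38.8126.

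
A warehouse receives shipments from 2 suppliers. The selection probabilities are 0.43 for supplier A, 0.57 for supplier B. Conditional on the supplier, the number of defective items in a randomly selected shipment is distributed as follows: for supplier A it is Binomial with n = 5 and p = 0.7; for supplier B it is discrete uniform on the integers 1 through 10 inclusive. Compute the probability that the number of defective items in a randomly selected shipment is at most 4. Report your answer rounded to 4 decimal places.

Conditional on each supplier, P(X ≤ 4): A: 0.83193; B: 0.4.
By total probability, P(X ≤ 4) = 0.43·0.83193 + 0.57·0.4 = 0.58573.

0.5857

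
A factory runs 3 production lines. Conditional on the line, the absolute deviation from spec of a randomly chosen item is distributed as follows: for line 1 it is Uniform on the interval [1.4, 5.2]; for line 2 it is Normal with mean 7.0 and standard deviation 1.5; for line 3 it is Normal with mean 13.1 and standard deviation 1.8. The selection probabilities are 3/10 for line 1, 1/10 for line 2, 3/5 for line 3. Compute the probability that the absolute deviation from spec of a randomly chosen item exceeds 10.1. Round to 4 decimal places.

0.5733

Conditional on each line, P(X > 10.1): 1: 0; 2: 0.0193828; 3: 0.95221.
By total probability, P(X > 10.1) = 0.3·0 + 0.1·0.0193828 + 0.6·0.95221 = 0.573264.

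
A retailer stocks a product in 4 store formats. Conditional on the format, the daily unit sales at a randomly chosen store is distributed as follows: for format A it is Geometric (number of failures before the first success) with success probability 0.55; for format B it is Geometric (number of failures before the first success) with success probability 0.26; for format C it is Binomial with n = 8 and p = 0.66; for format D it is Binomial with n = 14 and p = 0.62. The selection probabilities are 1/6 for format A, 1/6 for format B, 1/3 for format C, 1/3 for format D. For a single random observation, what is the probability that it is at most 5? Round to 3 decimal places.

Conditional on each format, P(X ≤ 5): A: 0.991696; B: 0.835794; C: 0.548081; D: 0.0420064.
By total probability, P(X ≤ 5) = 0.166667·0.991696 + 0.166667·0.835794 + 0.333333·0.548081 + 0.333333·0.0420064 = 0.501278.

0.501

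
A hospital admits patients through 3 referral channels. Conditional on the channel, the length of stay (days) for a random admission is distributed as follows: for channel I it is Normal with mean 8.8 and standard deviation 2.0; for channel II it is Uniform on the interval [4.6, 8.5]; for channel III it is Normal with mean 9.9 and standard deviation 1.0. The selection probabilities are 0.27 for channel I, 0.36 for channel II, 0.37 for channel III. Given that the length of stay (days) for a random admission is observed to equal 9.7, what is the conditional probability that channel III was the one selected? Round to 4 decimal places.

Likelihoods f(9.7 | ·): I: 0.180263; II: 0; III: 0.391043.
Posterior ∝ prior × likelihood. Numerator for III: 0.37·0.391043 = 0.144686.
Normalizing constant: 0.27·0.180263 + 0.36·0 + 0.37·0.391043 = 0.193357.
P(III | observation) = 0.144686 / 0.193357 = 0.748283.

0.7483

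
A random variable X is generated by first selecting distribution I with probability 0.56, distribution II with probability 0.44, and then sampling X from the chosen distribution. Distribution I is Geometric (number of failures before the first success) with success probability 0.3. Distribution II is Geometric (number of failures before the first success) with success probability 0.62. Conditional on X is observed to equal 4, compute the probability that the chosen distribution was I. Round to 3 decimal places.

0.876

Likelihoods P(X=4 | ·): I: 0.07203; II: 0.0129278.
Posterior ∝ prior × likelihood. Numerator for I: 0.56·0.07203 = 0.0403368.
Normalizing constant: 0.56·0.07203 + 0.44·0.0129278 = 0.0460251.
P(I | observation) = 0.0403368 / 0.0460251 = 0.87641.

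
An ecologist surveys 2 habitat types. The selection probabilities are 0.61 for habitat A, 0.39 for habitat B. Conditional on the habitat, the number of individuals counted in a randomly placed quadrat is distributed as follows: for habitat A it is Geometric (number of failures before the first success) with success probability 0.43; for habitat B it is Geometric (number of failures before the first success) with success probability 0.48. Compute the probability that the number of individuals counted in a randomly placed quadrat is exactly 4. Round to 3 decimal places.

Conditional on each habitat, P(X = 4): A: 0.0453908; B: 0.0350958.
By total probability, P(X = 4) = 0.61·0.0453908 + 0.39·0.0350958 = 0.0413757.

0.041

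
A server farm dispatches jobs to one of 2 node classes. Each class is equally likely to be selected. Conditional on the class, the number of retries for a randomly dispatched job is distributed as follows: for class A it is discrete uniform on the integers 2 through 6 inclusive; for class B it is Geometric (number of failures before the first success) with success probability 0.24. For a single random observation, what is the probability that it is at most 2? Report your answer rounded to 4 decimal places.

0.3805

Conditional on each class, P(X ≤ 2): A: 0.2; B: 0.561024.
By total probability, P(X ≤ 2) = 0.5·0.2 + 0.5·0.561024 = 0.380512.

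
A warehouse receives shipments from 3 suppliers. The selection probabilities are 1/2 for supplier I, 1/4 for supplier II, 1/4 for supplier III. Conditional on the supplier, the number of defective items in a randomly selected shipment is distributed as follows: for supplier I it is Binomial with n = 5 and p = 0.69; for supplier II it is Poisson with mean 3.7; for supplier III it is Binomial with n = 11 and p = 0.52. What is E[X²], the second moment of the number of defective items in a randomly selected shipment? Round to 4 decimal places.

For each component E[X²] = Var + (mean)², giving I: 12.972; II: 17.39; III: 35.464.
Overall E[X²] = 0.5·12.972 + 0.25·17.39 + 0.25·35.464 = 19.6995.

19.6995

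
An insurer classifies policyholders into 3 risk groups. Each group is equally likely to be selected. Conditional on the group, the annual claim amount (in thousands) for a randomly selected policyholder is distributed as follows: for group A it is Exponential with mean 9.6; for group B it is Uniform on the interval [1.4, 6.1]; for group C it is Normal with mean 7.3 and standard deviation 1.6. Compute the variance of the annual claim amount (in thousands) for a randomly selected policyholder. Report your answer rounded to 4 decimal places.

Per component, A: μ=9.6, E[X²]=184.32; B: μ=3.75, E[X²]=15.9033; C: μ=7.3, E[X²]=55.85.
E[X] = 0.333333·9.6 + 0.333333·3.75 + 0.333333·7.3 = 6.88333.
E[X²] = 0.333333·184.32 + 0.333333·15.9033 + 0.333333·55.85 = 85.3578.
Var(X) = E[X²] − (E[X])² = 85.3578 − 47.3803 = 37.9775.

37.9775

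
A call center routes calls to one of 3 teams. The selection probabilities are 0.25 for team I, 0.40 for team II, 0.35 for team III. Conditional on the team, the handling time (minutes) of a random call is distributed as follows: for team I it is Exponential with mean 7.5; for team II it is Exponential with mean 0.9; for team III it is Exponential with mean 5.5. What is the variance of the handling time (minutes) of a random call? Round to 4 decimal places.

32.6424

Per component, I: μ=7.5, E[X²]=112.5; II: μ=0.9, E[X²]=1.62; III: μ=5.5, E[X²]=60.5.
E[X] = 0.25·7.5 + 0.4·0.9 + 0.35·5.5 = 4.16.
E[X²] = 0.25·112.5 + 0.4·1.62 + 0.35·60.5 = 49.948.
Var(X) = E[X²] − (E[X])² = 49.948 − 17.3056 = 32.6424.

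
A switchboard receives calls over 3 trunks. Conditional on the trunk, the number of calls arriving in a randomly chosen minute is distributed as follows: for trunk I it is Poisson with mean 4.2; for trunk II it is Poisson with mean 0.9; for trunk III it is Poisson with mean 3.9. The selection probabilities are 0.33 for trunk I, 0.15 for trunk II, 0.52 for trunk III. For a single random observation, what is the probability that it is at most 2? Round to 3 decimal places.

Conditional on each trunk, P(X ≤ 2): I: 0.210238; II: 0.937143; III: 0.253125.
By total probability, P(X ≤ 2) = 0.33·0.210238 + 0.15·0.937143 + 0.52·0.253125 = 0.341575.

0.342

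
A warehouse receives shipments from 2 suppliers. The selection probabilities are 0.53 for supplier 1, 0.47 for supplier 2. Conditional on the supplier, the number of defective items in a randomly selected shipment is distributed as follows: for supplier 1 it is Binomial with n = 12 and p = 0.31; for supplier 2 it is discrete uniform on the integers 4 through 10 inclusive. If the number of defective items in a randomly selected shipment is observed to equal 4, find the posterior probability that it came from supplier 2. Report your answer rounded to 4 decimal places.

0.3504

Likelihoods P(X=4 | ·): 1: 0.234879; 2: 0.142857.
Posterior ∝ prior × likelihood. Numerator for 2: 0.47·0.142857 = 0.0671429.
Normalizing constant: 0.53·0.234879 + 0.47·0.142857 = 0.191629.
P(2 | observation) = 0.0671429 / 0.191629 = 0.35038.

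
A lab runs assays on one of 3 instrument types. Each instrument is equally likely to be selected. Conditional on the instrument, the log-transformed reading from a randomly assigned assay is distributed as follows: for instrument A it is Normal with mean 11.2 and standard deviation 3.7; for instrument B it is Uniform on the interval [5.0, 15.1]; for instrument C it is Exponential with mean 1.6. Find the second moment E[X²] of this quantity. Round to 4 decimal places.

84.5844

For each component E[X²] = Var + (mean)², giving A: 139.13; B: 109.503; C: 5.12.
Overall E[X²] = 0.333333·139.13 + 0.333333·109.503 + 0.333333·5.12 = 84.5844.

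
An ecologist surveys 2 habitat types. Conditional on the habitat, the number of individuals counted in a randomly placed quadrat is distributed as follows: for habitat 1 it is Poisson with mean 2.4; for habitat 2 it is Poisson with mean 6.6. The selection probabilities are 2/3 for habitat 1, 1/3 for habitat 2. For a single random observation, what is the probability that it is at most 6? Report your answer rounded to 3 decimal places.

0.829

Conditional on each habitat, P(X ≤ 6): 1: 0.988406; 2: 0.510839.
By total probability, P(X ≤ 6) = 0.666667·0.988406 + 0.333333·0.510839 = 0.829217.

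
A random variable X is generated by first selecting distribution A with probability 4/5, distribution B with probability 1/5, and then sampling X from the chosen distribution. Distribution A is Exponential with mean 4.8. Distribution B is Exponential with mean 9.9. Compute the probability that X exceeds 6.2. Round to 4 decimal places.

Conditional on each component, P(X > 6.2): A: 0.274812; B: 0.534586.
By total probability, P(X > 6.2) = 0.8·0.274812 + 0.2·0.534586 = 0.326767.

0.3268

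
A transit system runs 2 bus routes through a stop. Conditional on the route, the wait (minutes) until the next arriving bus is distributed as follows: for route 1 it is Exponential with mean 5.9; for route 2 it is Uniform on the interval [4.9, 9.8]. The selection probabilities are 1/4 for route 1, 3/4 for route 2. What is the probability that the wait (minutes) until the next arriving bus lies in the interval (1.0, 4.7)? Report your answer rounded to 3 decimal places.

Conditional on each route, P(1.0 < X < 4.7): 1: 0.393239; 2: 0.
By total probability, P(1.0 < X < 4.7) = 0.25·0.393239 + 0.75·0 = 0.0983098.

0.098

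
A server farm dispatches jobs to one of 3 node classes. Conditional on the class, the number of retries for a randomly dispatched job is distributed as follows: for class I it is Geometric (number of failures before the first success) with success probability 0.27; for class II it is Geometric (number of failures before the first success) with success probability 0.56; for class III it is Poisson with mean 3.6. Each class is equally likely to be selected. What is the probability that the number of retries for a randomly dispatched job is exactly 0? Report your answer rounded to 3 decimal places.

Conditional on each class, P(X = 0): I: 0.27; II: 0.56; III: 0.0273237.
By total probability, P(X = 0) = 0.333333·0.27 + 0.333333·0.56 + 0.333333·0.0273237 = 0.285775.

0.286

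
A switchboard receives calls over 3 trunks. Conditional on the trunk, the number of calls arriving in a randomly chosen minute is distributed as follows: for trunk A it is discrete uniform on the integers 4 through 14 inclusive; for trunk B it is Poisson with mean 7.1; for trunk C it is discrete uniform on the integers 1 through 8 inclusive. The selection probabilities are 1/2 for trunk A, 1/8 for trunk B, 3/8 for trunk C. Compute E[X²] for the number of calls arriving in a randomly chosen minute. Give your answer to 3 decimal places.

For each component E[X²] = Var + (mean)², giving A: 91; B: 57.51; C: 25.5.
Overall E[X²] = 0.5·91 + 0.125·57.51 + 0.375·25.5 = 62.2512.

62.251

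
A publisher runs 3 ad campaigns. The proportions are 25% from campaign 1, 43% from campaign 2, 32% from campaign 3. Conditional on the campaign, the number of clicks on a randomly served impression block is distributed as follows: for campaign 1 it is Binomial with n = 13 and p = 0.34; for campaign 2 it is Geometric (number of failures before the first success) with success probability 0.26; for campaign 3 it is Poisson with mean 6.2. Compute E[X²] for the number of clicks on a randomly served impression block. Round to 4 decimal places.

28.0886

For each component E[X²] = Var + (mean)², giving 1: 22.4536; 2: 19.0473; 3: 44.64.
Overall E[X²] = 0.25·22.4536 + 0.43·19.0473 + 0.32·44.64 = 28.0886.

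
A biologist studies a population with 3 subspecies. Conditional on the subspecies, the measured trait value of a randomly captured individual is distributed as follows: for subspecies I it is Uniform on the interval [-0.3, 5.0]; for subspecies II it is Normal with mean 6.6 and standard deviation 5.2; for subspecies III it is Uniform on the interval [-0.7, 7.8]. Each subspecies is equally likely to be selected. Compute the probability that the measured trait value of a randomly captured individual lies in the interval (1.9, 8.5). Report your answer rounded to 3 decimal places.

Conditional on each subspecies, P(1.9 < X < 8.5): I: 0.584906; II: 0.459549; III: 0.694118.
By total probability, P(1.9 < X < 8.5) = 0.333333·0.584906 + 0.333333·0.459549 + 0.333333·0.694118 = 0.579524.

0.580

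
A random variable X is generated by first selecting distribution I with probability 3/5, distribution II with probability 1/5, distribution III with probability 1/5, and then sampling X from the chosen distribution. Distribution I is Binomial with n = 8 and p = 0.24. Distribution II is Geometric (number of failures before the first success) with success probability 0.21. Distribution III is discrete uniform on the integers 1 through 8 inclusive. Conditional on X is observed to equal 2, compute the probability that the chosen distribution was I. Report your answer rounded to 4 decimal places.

0.7845

Likelihoods P(X=2 | ·): I: 0.310786; II: 0.131061; III: 0.125.
Posterior ∝ prior × likelihood. Numerator for I: 0.6·0.310786 = 0.186472.
Normalizing constant: 0.6·0.310786 + 0.2·0.131061 + 0.2·0.125 = 0.237684.
P(I | observation) = 0.186472 / 0.237684 = 0.784537.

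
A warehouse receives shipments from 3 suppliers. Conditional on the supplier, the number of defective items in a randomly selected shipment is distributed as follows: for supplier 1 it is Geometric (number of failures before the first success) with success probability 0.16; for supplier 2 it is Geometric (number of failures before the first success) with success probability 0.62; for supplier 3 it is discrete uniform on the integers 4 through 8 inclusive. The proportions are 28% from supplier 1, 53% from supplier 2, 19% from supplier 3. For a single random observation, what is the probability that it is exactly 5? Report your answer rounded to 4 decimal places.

0.0593

Conditional on each supplier, P(X = 5): 1: 0.0669139; 2: 0.00491258; 3: 0.2.
By total probability, P(X = 5) = 0.28·0.0669139 + 0.53·0.00491258 + 0.19·0.2 = 0.0593396.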